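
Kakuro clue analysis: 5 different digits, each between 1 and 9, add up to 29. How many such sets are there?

5 distinct digits from 1–9 sum between 15 and 35.

8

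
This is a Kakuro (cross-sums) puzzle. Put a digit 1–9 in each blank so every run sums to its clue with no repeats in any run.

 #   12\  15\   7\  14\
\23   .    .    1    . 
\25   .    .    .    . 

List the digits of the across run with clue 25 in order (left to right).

R2C3 = 7 − 1 = 6 completes the 7 down.
Nothing is forced directly, so branch on R2C2, whose candidates are 7 or 8 or 9. If R2C2 = 8: that forces R1C2 = 7, R2C4 = 9, R1C1 = 9, after which R1C4 would have to be in {6} for the 23 across but in {5} for the 14 down — contradiction. If R2C2 = 9: that forces R1C2 = 6, R1C4 = 9, after which R2C4 would have to be in {2,3,7,8} for the 25 across but in {5} for the 14 down — contradiction. So R2C2 = 7.
R1C2 = 15 − 7 = 8 completes the 15 down.
No cell is forced outright now. R2C4 can only be 8 or 9 (the digits allowed by both its 25 across and its 14 down). If R2C4 = 8: then R1C4 would have to be in {5,9} for the 23 across but in {6} for the 14 down — contradiction. So R2C4 = 9.
R1C4 = 14 − 9 = 5 completes the 14 down.
R2C1 = 25 − 22 = 3 completes the 25 across.
R1C1 = 23 − 14 = 9 completes the 23 across.

3 7 6 9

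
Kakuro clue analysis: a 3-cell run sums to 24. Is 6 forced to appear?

No

The only way to make 24 from 3 distinct digits is {7,8,9}, which does not contain 6.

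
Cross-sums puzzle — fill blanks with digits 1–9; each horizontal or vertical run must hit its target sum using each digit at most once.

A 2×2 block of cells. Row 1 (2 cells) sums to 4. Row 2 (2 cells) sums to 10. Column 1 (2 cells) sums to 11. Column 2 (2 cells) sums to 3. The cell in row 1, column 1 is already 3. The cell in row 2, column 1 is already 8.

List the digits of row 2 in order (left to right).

4 in 2 cells must be {1,3}; 3 in 2 cells must be {1,2}.
(1,2) = 4 − 3 = 1 completes the 4 across.
(2,2) = 10 − 8 = 2 completes the 10 across.

8 2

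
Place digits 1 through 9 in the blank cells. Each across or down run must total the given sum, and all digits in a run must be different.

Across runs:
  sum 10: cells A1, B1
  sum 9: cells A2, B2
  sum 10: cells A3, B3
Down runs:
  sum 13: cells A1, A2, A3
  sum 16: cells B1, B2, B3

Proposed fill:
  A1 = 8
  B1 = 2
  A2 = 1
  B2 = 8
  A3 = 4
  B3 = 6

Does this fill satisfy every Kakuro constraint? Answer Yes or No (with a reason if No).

Yes

Across: 8+2=10; 1+8=9; 4+6=10. Down: 8+1+4=13; 2+8+6=16. No digit repeats within any run.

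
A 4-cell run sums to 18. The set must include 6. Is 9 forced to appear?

No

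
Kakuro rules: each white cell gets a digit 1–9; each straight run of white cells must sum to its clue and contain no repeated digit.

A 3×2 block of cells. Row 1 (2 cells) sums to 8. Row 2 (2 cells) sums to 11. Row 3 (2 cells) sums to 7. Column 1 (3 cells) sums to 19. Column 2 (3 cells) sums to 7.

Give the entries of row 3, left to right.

3, 4

7 in 3 cells must be {1,2,4}.
Nothing is forced directly, so branch on (2,2), whose candidates are 2 or 4. If (2,2) = 4: that forces (2,1) = 7, (1,1) = 3, after which (1,2) would have to be in {5} for the 8 across but in {1,2} for the 7 down — contradiction. So (2,2) = 2.
Given what's placed, (1,2) must be 1 to fit the 8 across and 7 down.
(2,1) = 11 − 2 = 9 completes the 11 across.
(3,2) = 7 − 3 = 4 completes the 7 down.
(1,1) = 8 − 1 = 7 completes the 8 across.
(3,1) = 7 − 4 = 3 completes the 7 across.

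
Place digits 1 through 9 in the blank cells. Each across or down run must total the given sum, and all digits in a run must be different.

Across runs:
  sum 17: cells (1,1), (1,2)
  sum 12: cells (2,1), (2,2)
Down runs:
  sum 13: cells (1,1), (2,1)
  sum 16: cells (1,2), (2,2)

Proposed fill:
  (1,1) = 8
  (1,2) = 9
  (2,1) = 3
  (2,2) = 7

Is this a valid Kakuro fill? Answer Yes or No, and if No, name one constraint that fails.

No — the across run (2,1)–(2,2) sums to 10, not 12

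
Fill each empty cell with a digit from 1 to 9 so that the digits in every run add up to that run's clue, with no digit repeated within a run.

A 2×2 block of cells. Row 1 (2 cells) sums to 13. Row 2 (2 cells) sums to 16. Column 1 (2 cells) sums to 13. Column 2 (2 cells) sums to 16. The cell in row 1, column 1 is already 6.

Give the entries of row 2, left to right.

7 9

16 in 2 cells must be {7,9}.
(1,2) = 13 − 6 = 7 completes the 13 across.
(2,1) = 13 − 6 = 7 completes the 13 down.
(2,2) = 16 − 7 = 9 completes the 16 across.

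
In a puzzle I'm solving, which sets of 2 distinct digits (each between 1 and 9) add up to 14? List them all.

{5,9}; {6,8}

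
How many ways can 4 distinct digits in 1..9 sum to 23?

9

4 distinct digits from 1–9 sum between 10 and 30.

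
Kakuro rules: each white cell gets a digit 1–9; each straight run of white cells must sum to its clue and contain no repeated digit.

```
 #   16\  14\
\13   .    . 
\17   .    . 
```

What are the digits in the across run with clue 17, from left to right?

9 8

17 in 2 cells must be {8,9}; 16 in 2 cells must be {7,9}.
The 17 across and the 16 down share only 9, so R2C1 = 9.
R2C2 = 17 − 9 = 8 completes the 17 across.
R1C1 = 16 − 9 = 7 completes the 16 down.
R1C2 = 13 − 7 = 6 completes the 13 across.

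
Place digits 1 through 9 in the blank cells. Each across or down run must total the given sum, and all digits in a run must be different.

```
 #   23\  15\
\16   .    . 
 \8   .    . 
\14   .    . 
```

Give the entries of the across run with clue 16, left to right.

16 in 2 cells must be {7,9}; 23 in 3 cells must be {6,8,9}.
The 16 across and the 23 down share only 9, so R1C1 = 9.
R1C2 = 16 − 9 = 7 completes the 16 across.
Given what's placed, R2C1 must be 6 to fit the 8 across and 23 down.
R2C2 = 8 − 6 = 2 completes the 8 across.
R3C1 = 23 − 15 = 8 completes the 23 down.
R3C2 = 14 − 8 = 6 completes the 14 across.

9 7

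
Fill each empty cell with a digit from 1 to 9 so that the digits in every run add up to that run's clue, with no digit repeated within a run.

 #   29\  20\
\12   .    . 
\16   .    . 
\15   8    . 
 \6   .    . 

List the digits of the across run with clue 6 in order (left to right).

16 in 2 cells must be {7,9}; 29 in 4 cells must be {5,7,8,9}.
R3C2 = 15 − 8 = 7 completes the 15 across.
Given what's placed, R4C1 must be 5 to fit the 6 across and 29 down.
R4C2 = 6 − 5 = 1 completes the 6 across.
R2C2 = 9: the only remaining digit allowed by both the 16 across and the 20 down.
R1C2 = 20 − 17 = 3 completes the 20 down.
R2C1 = 16 − 9 = 7 completes the 16 across.
R1C1 = 12 − 3 = 9 completes the 12 across.

5, 1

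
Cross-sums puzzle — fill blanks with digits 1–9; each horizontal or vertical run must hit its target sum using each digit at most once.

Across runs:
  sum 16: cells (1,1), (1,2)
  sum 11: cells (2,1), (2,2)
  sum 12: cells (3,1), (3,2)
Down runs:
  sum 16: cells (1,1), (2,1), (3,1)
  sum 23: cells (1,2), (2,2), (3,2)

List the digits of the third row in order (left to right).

4 8

16 in 2 cells must be {7,9}; 23 in 3 cells must be {6,8,9}.
The 16 across and the 23 down share only 9, so (1,2) = 9.
Given what's placed, (3,2) must be 8 to fit the 12 across and 23 down.
(1,1) = 16 − 9 = 7 completes the 16 across.
(2,2) = 23 − 17 = 6 completes the 23 down.
(3,1) = 12 − 8 = 4 completes the 12 across.
(2,1) = 11 − 6 = 5 completes the 11 across.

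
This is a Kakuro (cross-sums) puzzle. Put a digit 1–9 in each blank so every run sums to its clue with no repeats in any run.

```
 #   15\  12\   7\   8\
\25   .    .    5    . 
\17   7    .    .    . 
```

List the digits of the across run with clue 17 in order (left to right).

7 3 2 5

R1C1 = 15 − 7 = 8 completes the 15 down.
R1C4 = 3: the only remaining digit allowed by both the 25 across and the 8 down.
R2C3 = 7 − 5 = 2 completes the 7 down.
R2C4 = 8 − 3 = 5 completes the 8 down.
R1C2 = 25 − 16 = 9 completes the 25 across.
R2C2 = 17 − 14 = 3 completes the 17 across.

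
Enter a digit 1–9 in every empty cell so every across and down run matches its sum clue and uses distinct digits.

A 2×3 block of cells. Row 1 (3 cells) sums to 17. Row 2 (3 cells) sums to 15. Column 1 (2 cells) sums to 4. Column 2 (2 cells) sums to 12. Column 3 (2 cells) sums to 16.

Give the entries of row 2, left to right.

3 5 7

4 in 2 cells must be {1,3}; 16 in 2 cells must be {7,9}.
Nothing is forced directly, so branch on (1,1), whose candidates are 1 or 3. If (1,1) = 3: that forces (1,3) = 9, (2,1) = 1, after which (2,3) would have to be in {5,6,8,9} for the 15 across but in {7} for the 16 down — contradiction. So (1,1) = 1.
(2,1) = 4 − 1 = 3 completes the 4 down.
Given what's placed, (2,3) must be 7 to fit the 15 across and 16 down.
(1,3) = 16 − 7 = 9 completes the 16 down.
(2,2) = 15 − 10 = 5 completes the 15 across.
(1,2) = 17 − 10 = 7 completes the 17 across.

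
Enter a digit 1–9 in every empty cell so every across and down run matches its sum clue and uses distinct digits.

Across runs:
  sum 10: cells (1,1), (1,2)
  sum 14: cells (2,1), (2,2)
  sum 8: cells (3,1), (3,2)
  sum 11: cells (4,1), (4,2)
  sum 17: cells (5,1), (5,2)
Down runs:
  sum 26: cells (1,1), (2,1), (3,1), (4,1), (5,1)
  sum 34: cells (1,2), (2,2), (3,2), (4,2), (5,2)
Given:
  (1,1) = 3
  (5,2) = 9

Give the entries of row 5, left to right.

8 9

17 in 2 cells must be {8,9}; 34 in 5 cells must be {4,6,7,8,9}.
(1,2) = 10 − 3 = 7 completes the 10 across.
(3,2) = 6: the only remaining digit allowed by both the 8 across and the 34 down.
(5,1) = 17 − 9 = 8 completes the 17 across.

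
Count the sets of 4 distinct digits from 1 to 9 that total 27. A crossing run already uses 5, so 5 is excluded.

4 distinct digits from 1–9 sum between 10 and 30.
Dropping sets that contain 5.
Enumerating: {3,7,8,9}, {4,6,8,9}.

2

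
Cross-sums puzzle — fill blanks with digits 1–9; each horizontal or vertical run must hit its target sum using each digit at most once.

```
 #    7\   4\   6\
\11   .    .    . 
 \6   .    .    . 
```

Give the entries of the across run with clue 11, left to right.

6, 1, 4

6 in 3 cells must be {1,2,3}; 4 in 2 cells must be {1,3}.
Nothing is forced directly, so branch on R1C2, whose candidates are 1 or 3. If R1C2 = 3: that forces R2C2 = 1, R2C3 = 2, after which R1C3 would have to be in {1,2,6,7} for the 11 across but in {4} for the 6 down — contradiction. So R1C2 = 1.
R2C2 = 4 − 1 = 3 completes the 4 down.
Nothing is forced directly, so branch on R1C3, whose candidates are 2 or 4. If R1C3 = 2: then R1C1 would have to be in {8} for the 11 across but in {1,2,3,4,5,6} for the 7 down — contradiction. So R1C3 = 4.
R1C1 = 11 − 5 = 6 completes the 11 across.
R2C1 = 7 − 6 = 1 completes the 7 down.
R2C3 = 6 − 4 = 2 completes the 6 across.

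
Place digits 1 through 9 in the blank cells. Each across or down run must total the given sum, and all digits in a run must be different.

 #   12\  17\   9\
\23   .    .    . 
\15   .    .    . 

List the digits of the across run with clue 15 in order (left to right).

23 in 3 cells must be {6,8,9}; 17 in 2 cells must be {8,9}.
Nothing is forced directly, so branch on R1C3, whose candidates are 6 or 8. If R1C3 = 8: that forces R1C1 = 9, after which R1C2 would have to be in {6} for the 23 across but in {8,9} for the 17 down — contradiction. So R1C3 = 6.
R2C3 = 9 − 6 = 3 completes the 9 down.
Given what's placed, R2C2 must be 8 to fit the 15 across and 17 down.
R1C2 = 17 − 8 = 9 completes the 17 down.
R2C1 = 15 − 11 = 4 completes the 15 across.
R1C1 = 23 − 15 = 8 completes the 23 across.

4 8 3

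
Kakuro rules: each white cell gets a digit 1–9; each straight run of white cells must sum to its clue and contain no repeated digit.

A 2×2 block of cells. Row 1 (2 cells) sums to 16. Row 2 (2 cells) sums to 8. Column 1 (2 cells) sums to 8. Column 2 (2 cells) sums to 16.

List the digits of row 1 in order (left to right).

7 9

16 in 2 cells must be {7,9}.
The 16 across and the 8 down share only 7, so (1,1) = 7.
(1,2) = 16 − 7 = 9 completes the 16 across.
(2,1) = 8 − 7 = 1 completes the 8 down.
(2,2) = 8 − 1 = 7 completes the 8 across.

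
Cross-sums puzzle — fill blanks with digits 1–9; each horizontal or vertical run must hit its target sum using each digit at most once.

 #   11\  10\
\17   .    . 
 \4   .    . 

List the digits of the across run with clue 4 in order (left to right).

3 1

17 in 2 cells must be {8,9}; 4 in 2 cells must be {1,3}.
The 4 across and the 11 down share only 3, so R2C1 = 3.
R2C2 = 4 − 3 = 1 completes the 4 across.
R1C1 = 11 − 3 = 8 completes the 11 down.
R1C2 = 17 − 8 = 9 completes the 17 across.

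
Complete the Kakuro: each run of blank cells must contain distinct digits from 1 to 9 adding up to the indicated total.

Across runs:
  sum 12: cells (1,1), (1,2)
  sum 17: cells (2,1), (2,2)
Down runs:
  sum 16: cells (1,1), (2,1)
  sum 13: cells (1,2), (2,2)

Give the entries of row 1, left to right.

17 in 2 cells must be {8,9}; 16 in 2 cells must be {7,9}.
The 17 across and the 16 down share only 9, so (2,1) = 9.
(2,2) = 17 − 9 = 8 completes the 17 across.
(1,1) = 16 − 9 = 7 completes the 16 down.
(1,2) = 12 − 7 = 5 completes the 12 across.

7, 5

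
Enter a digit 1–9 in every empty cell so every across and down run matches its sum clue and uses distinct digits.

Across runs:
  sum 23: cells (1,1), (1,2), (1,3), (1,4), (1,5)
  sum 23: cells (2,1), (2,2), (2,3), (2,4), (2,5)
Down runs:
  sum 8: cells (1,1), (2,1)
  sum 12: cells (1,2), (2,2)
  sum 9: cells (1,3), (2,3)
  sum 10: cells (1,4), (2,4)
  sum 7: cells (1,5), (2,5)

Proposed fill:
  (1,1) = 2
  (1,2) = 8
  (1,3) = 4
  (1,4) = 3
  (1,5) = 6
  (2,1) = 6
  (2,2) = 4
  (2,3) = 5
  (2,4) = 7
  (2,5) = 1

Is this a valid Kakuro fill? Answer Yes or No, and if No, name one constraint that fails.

Yes

Across: 2+8+4+3+6=23; 6+4+5+7+1=23. Down: 2+6=8; 8+4=12; 4+5=9; 3+7=10; 6+1=7. No digit repeats within any run.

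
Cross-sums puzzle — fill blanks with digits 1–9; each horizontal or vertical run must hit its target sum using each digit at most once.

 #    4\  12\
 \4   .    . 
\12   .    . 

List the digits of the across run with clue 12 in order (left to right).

4 in 2 cells must be {1,3}.
The 4 across and the 12 down share only 3, so R1C2 = 3.
The 12 across and the 4 down share only 3, so R2C1 = 3.
R2C2 = 12 − 3 = 9 completes the 12 across.
R1C1 = 4 − 3 = 1 completes the 4 across.

3 9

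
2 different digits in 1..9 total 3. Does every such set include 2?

Yes

The only way to make 3 from 2 distinct digits is {1,2}, which contains 2.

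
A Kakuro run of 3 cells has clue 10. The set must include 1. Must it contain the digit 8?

No

Counterexample: {1,2,7} sums to 10 under that restriction without using 8.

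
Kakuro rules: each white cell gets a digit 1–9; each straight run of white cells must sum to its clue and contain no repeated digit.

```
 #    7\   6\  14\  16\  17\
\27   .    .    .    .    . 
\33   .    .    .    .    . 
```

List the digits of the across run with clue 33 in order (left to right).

16 in 2 cells must be {7,9}; 17 in 2 cells must be {8,9}.
Nothing is forced directly, so branch on R2C2, whose candidates are 4 or 5. If R2C2 = 4: that forces R1C2 = 2, R2C1 = 5, after which R1C1 would have to be in {1,3,4,5,6,7,8,9} for the 27 across but in {2} for the 7 down — contradiction. So R2C2 = 5.
R1C2 = 6 − 5 = 1 completes the 6 down.
Given what's placed, R2C1 must be 4 to fit the 33 across and 7 down.
R1C1 = 7 − 4 = 3 completes the 7 down.
R1C4 = 9: the only remaining digit allowed by both the 27 across and the 16 down.
Given what's placed, R1C5 must be 8 to fit the 27 across and 17 down.
R2C4 = 16 − 9 = 7 completes the 16 down.
R2C5 = 17 − 8 = 9 completes the 17 down.
R1C3 = 27 − 21 = 6 completes the 27 across.
R2C3 = 33 − 25 = 8 completes the 33 across.

4 5 8 7 9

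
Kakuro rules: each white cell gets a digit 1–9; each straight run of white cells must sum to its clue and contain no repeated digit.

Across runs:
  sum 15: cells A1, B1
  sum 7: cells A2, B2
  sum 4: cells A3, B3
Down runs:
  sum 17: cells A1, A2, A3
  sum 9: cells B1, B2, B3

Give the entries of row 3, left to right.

3 1

4 in 2 cells must be {1,3}.
The 15 across and the 9 down share only 6, so B1 = 6.
Given what's placed, B3 must be 1 to fit the 4 across and 9 down.
A1 = 15 − 6 = 9 completes the 15 across.
B2 = 9 − 7 = 2 completes the 9 down.
A3 = 4 − 1 = 3 completes the 4 across.
A2 = 7 − 2 = 5 completes the 7 across.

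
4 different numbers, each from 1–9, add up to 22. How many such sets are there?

11

4 distinct digits from 1–9 sum between 10 and 30.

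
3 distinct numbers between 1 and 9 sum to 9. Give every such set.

3 distinct digits from 1–9 sum between 6 and 24.

{1,2,6}; {1,3,5}; {2,3,4}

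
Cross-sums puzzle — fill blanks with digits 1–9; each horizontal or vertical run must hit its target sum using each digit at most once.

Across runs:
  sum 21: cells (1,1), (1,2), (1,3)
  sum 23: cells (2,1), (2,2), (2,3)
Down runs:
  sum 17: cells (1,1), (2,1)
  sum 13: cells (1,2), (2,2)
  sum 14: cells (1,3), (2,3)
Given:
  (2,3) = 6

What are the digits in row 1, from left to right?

23 in 3 cells must be {6,8,9}; 17 in 2 cells must be {8,9}.
(1,3) = 14 − 6 = 8 completes the 14 down.
(1,1) = 9: the only remaining digit allowed by both the 21 across and the 17 down.
(1,2) = 21 − 17 = 4 completes the 21 across.
(2,1) = 17 − 9 = 8 completes the 17 down.
(2,2) = 23 − 14 = 9 completes the 23 across.

9, 4, 8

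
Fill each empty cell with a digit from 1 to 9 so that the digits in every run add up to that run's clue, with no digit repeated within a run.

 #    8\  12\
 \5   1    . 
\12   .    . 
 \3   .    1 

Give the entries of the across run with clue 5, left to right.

1 4

3 in 2 cells must be {1,2}.
R1C2 = 5 − 1 = 4 completes the 5 across.
R2C2 = 12 − 5 = 7 completes the 12 down.
R3C1 = 3 − 1 = 2 completes the 3 across.
R2C1 = 12 − 7 = 5 completes the 12 across.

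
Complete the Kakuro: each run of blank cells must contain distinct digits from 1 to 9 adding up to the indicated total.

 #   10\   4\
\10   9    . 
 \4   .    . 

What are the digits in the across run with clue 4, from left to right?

1, 3

4 in 2 cells must be {1,3}.
R1C2 = 10 − 9 = 1 completes the 10 across.
R2C1 = 10 − 9 = 1 completes the 10 down.
R2C2 = 4 − 1 = 3 completes the 4 across.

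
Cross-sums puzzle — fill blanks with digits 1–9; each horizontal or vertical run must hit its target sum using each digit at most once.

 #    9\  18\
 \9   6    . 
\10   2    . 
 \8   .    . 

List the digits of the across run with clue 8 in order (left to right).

1 7

R1C2 = 9 − 6 = 3 completes the 9 across.
R2C2 = 10 − 2 = 8 completes the 10 across.
R3C1 = 9 − 8 = 1 completes the 9 down.
R3C2 = 8 − 1 = 7 completes the 8 across.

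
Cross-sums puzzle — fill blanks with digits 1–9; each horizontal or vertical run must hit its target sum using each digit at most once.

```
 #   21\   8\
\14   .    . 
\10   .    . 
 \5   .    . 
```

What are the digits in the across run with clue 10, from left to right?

The 14 across and the 8 down share only 5, so R1C2 = 5.
The 5 across and the 21 down share only 4, so R3C1 = 4.
R3C2 = 5 − 4 = 1 completes the 5 across.
R1C1 = 14 − 5 = 9 completes the 14 across.
R2C1 = 21 − 13 = 8 completes the 21 down.
R2C2 = 10 − 8 = 2 completes the 10 across.

8 2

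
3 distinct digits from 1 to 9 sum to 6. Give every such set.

{1,2,3}

3 distinct digits from 1–9 sum between 6 and 24.
Only one set works: {1,2,3}.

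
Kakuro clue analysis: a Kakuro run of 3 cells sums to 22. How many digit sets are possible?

3 distinct digits from 1–9 sum between 6 and 24.
Enumerating: {5,8,9}, {6,7,9}.

2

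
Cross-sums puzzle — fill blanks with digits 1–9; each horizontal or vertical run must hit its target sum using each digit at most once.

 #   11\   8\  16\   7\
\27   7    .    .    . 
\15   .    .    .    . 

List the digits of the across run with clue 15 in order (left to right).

16 in 2 cells must be {7,9}.
Given what's placed, R1C3 must be 9 to fit the 27 across and 16 down.
R2C1 = 11 − 7 = 4 completes the 11 down.
R2C3 = 16 − 9 = 7 completes the 16 down.
Nothing is forced directly, so branch on R2C2, whose candidates are 1 or 3. If R2C2 = 1: then R1C2 would have to be in {3,5,6,8} for the 27 across but in {7} for the 8 down — contradiction. So R2C2 = 3.
R1C2 = 8 − 3 = 5 completes the 8 down.
R1C4 = 27 − 21 = 6 completes the 27 across.
R2C4 = 15 − 14 = 1 completes the 15 across.

4 3 7 1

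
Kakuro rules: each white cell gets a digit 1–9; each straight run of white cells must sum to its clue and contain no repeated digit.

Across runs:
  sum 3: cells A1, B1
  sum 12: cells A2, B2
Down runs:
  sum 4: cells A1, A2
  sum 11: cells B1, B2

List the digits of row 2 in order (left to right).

3 in 2 cells must be {1,2}; 4 in 2 cells must be {1,3}.
The 3 across and the 4 down share only 1, so A1 = 1.
B1 = 3 − 1 = 2 completes the 3 across.
A2 = 4 − 1 = 3 completes the 4 down.
B2 = 12 − 3 = 9 completes the 12 across.

3 9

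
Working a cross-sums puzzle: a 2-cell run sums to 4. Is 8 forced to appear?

The only way to make 4 from 2 distinct digits is {1,3}, which does not contain 8.

No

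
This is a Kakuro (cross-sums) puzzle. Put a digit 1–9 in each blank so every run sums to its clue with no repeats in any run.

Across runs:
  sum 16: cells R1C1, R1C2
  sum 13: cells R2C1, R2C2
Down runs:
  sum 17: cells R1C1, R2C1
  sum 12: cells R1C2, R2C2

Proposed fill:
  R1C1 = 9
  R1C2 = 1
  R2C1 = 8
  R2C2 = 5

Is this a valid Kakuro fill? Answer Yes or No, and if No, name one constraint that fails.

No — the across run R1C1–R1C2 sums to 10, not 16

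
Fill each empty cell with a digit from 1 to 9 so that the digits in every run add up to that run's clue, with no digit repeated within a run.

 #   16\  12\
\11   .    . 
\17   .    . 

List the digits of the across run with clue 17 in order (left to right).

17 in 2 cells must be {8,9}; 16 in 2 cells must be {7,9}.
The 17 across and the 16 down share only 9, so R2C1 = 9.
R2C2 = 17 − 9 = 8 completes the 17 across.
R1C1 = 16 − 9 = 7 completes the 16 down.
R1C2 = 11 − 7 = 4 completes the 11 across.

9 8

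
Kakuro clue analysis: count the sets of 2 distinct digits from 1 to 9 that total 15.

2

2 distinct digits from 1–9 sum between 3 and 17.
Enumerating: {6,9}, {7,8}.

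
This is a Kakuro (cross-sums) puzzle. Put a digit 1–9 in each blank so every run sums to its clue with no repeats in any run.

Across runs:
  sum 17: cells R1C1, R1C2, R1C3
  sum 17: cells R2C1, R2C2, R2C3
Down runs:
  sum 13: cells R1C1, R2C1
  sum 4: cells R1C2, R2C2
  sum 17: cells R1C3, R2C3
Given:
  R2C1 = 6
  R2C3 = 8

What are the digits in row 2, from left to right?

6 3 8

4 in 2 cells must be {1,3}; 17 in 2 cells must be {8,9}.
R1C1 = 13 − 6 = 7 completes the 13 down.
R1C2 = 1: the only remaining digit allowed by both the 17 across and the 4 down.
R1C3 = 17 − 8 = 9 completes the 17 across.
R2C2 = 17 − 14 = 3 completes the 17 across.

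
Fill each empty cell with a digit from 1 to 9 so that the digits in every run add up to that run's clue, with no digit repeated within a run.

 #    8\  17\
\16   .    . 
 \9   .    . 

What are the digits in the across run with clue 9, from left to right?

1 8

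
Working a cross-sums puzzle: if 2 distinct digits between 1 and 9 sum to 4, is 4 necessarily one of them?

No

The only way to make 4 from 2 distinct digits is {1,3}, which does not contain 4.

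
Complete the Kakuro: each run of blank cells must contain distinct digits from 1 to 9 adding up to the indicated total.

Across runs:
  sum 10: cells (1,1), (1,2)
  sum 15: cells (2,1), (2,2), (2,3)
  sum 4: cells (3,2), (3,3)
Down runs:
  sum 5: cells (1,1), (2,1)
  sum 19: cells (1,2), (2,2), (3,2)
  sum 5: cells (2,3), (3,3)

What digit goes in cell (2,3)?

4 in 2 cells must be {1,3}.
The 4 across and the 19 down share only 3, so (3,2) = 3.
(3,3) = 4 − 3 = 1 completes the 4 across.
(2,3) = 5 − 1 = 4 completes the 5 down.
(2,2) = 9: the only remaining digit allowed by both the 15 across and the 19 down.
(1,2) = 19 − 12 = 7 completes the 19 down.
(2,1) = 15 − 13 = 2 completes the 15 across.
(1,1) = 10 − 7 = 3 completes the 10 across.

4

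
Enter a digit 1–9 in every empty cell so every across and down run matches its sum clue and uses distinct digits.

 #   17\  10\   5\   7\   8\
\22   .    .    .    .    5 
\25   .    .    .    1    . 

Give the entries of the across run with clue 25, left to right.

9 8 4 1 3

17 in 2 cells must be {8,9}.
R1C4 = 7 − 1 = 6 completes the 7 down.
R2C5 = 8 − 5 = 3 completes the 8 down.
R1C1 = 8: the only remaining digit allowed by both the 22 across and the 17 down.
R2C1 = 17 − 8 = 9 completes the 17 down.
Given what's placed, R2C3 must be 4 to fit the 25 across and 5 down.
R1C3 = 5 − 4 = 1 completes the 5 down.
R2C2 = 25 − 17 = 8 completes the 25 across.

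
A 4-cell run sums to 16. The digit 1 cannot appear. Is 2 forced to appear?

Every partition of 16 into 4 distinct digits under that restriction includes 2: {2,3,4,7}, {2,3,5,6}.

Yes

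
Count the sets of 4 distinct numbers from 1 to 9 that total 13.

3

4 distinct digits from 1–9 sum between 10 and 30.
Enumerating: {1,2,3,7}, {1,2,4,6}, {1,3,4,5}.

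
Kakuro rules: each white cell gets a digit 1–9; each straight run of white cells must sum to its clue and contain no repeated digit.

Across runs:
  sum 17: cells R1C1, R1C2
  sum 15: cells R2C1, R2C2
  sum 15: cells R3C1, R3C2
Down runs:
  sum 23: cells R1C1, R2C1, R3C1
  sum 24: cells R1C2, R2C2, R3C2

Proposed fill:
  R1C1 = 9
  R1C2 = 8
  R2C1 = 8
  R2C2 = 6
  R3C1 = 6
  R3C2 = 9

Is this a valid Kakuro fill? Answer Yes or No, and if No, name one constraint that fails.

No — the down run R1C2–R3C2 sums to 23, not 24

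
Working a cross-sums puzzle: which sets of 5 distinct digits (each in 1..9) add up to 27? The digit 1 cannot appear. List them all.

{2,3,5,8,9}; {2,3,6,7,9}; {2,4,5,7,9}; {2,4,6,7,8}; {3,4,5,6,9}; {3,4,5,7,8}

5 distinct digits from 1–9 sum between 15 and 35.
Dropping sets that contain 1.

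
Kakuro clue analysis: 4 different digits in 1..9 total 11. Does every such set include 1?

Yes

The only way to make 11 from 4 distinct digits is {1,2,3,5}, which contains 1.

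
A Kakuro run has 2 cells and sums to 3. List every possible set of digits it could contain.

{1,2}

2 distinct digits from 1–9 sum between 3 and 17.
Only one set works: {1,2}.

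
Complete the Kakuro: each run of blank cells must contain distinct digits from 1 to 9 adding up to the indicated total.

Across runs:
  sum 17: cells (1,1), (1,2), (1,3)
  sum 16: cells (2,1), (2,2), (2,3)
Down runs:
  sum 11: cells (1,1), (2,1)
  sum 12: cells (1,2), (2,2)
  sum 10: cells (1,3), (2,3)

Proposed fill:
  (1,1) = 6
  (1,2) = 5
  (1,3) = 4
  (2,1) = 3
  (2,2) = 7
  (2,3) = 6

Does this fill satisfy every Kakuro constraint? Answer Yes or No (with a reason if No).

No — the down run (1,1)–(2,1) sums to 9, not 11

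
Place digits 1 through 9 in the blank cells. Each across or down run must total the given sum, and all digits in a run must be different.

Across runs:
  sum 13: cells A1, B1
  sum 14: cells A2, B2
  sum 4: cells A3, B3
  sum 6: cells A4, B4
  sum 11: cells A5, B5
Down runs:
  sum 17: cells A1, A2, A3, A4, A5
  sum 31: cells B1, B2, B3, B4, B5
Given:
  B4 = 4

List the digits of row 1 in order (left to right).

4 in 2 cells must be {1,3}.
B3 = 3: the only remaining digit allowed by both the 4 across and the 31 down.
A4 = 6 − 4 = 2 completes the 6 across.
A3 = 4 − 3 = 1 completes the 4 across.
Nothing is forced directly, so branch on A2, whose candidates are 5 or 6. If A2 = 6: that forces A1 = 5, B1 = 8, after which B2 would have to be in {8} for the 14 across but in {7,9} for the 31 down — contradiction. So A2 = 5.
A1 = 6: the only remaining digit allowed by both the 13 across and the 17 down.
B1 = 13 − 6 = 7 completes the 13 across.

6 7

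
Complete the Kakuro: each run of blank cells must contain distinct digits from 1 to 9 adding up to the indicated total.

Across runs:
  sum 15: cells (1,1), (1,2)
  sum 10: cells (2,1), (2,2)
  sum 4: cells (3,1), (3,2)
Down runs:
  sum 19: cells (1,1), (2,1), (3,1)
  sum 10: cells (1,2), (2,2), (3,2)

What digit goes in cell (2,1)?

7

4 in 2 cells must be {1,3}.
The 4 across and the 19 down share only 3, so (3,1) = 3.
(3,2) = 4 − 3 = 1 completes the 4 across.
Nothing is forced directly, so branch on (1,1), whose candidates are 7 or 9. If (1,1) = 7: then (1,2) would have to be in {8} for the 15 across but in {2,3,4,5,6,7} for the 10 down — contradiction. So (1,1) = 9.
(1,2) = 15 − 9 = 6 completes the 15 across.
(2,1) = 19 − 12 = 7 completes the 19 down.
(2,2) = 10 − 7 = 3 completes the 10 across.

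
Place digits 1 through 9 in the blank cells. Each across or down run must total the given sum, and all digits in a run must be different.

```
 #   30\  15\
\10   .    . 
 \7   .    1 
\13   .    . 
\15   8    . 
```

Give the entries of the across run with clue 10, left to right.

7 3

30 in 4 cells must be {6,7,8,9}.
R2C1 = 7 − 1 = 6 completes the 7 across.
R4C2 = 15 − 8 = 7 completes the 15 across.
No cell is forced outright now. R1C1 can only be 7 or 9 (the digits allowed by both its 10 across and its 30 down). If R1C1 = 9: then R1C2 would have to be in {1} for the 10 across but in {2,3,4,5} for the 15 down — contradiction. So R1C1 = 7.
R1C2 = 10 − 7 = 3 completes the 10 across.
R3C1 = 30 − 21 = 9 completes the 30 down.
R3C2 = 13 − 9 = 4 completes the 13 across.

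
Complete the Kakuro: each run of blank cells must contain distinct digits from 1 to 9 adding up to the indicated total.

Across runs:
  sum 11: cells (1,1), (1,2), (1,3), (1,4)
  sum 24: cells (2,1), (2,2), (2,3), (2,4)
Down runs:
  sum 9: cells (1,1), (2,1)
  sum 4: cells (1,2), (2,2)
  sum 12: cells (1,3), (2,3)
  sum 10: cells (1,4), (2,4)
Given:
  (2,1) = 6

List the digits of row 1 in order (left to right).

11 in 4 cells must be {1,2,3,5}; 4 in 2 cells must be {1,3}.
(1,1) = 9 − 6 = 3 completes the 9 down.
(1,2) = 1: the only remaining digit allowed by both the 11 across and the 4 down.
(1,3) = 5: the only remaining digit allowed by both the 11 across and the 12 down.
(1,4) = 11 − 9 = 2 completes the 11 across.
(2,2) = 4 − 1 = 3 completes the 4 down.
(2,3) = 12 − 5 = 7 completes the 12 down.
(2,4) = 24 − 16 = 8 completes the 24 across.

3 1 5 2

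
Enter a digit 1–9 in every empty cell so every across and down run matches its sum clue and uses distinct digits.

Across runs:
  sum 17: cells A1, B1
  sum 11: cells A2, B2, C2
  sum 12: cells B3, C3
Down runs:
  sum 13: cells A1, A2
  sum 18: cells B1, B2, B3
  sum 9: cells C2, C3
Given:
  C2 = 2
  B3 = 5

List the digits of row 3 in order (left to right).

17 in 2 cells must be {8,9}.
Given what's placed, B1 must be 9 to fit the 17 across and 18 down.
B2 = 18 − 14 = 4 completes the 18 down.
C3 = 12 − 5 = 7 completes the 12 across.
A1 = 17 − 9 = 8 completes the 17 across.
A2 = 11 − 6 = 5 completes the 11 across.

5, 7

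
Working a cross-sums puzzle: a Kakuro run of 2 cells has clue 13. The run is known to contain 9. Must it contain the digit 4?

Yes

The only way to make 13 from 2 distinct digits under that restriction is {4,9}, which contains 4.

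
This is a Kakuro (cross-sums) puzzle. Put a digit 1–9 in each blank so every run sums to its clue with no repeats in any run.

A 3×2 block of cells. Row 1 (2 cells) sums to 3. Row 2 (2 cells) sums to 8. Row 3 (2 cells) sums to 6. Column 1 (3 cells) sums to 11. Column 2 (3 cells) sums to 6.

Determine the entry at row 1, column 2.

1

3 in 2 cells must be {1,2}; 6 in 3 cells must be {1,2,3}.
Nothing is forced directly, so branch on (1,1), whose candidates are 1 or 2. If (1,1) = 1: that forces (1,2) = 2, (3,2) = 1, (2,2) = 3, after which (3,1) would have to be in {5} for the 6 across but in {2,3,4,6,7,8} for the 11 down — contradiction. So (1,1) = 2.
(1,2) = 3 − 2 = 1 completes the 3 across.
Given what's placed, (3,2) must be 2 to fit the 6 across and 6 down.
(2,2) = 6 − 3 = 3 completes the 6 down.
(3,1) = 6 − 2 = 4 completes the 6 across.
(2,1) = 8 − 3 = 5 completes the 8 across.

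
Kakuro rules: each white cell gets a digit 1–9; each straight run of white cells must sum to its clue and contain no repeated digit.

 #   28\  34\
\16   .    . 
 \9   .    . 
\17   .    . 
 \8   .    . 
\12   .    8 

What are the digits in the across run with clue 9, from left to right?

16 in 2 cells must be {7,9}; 17 in 2 cells must be {8,9}; 34 in 5 cells must be {4,6,7,8,9}.
R3C2 = 9: the only remaining digit allowed by both the 17 across and the 34 down.
R5C1 = 12 − 8 = 4 completes the 12 across.
Given what's placed, R1C2 must be 7 to fit the 16 across and 34 down.
R3C1 = 17 − 9 = 8 completes the 17 across.
R4C2 = 6: the only remaining digit allowed by both the 8 across and the 34 down.
R1C1 = 16 − 7 = 9 completes the 16 across.
R2C2 = 34 − 30 = 4 completes the 34 down.
R4C1 = 8 − 6 = 2 completes the 8 across.
R2C1 = 9 − 4 = 5 completes the 9 across.

5, 4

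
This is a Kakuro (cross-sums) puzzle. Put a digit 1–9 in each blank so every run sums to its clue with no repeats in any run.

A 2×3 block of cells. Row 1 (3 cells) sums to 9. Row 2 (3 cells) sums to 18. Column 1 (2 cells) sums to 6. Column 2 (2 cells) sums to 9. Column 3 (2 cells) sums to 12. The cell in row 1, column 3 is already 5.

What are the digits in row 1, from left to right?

1 3 5

Given what's placed, (1,1) must be 1 to fit the 9 across and 6 down.
(1,2) = 9 − 6 = 3 completes the 9 across.
(2,1) = 6 − 1 = 5 completes the 6 down.
(2,2) = 9 − 3 = 6 completes the 9 down.
(2,3) = 18 − 11 = 7 completes the 18 across.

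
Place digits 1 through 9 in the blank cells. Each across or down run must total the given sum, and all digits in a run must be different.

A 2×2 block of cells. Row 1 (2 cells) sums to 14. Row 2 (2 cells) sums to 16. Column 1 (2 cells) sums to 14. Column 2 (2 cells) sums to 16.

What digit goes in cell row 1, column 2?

9

16 in 2 cells must be {7,9}.
The 14 across and the 16 down share only 9, so (1,2) = 9.
The 16 across and the 14 down share only 9, so (2,1) = 9.
(2,2) = 16 − 9 = 7 completes the 16 across.
(1,1) = 14 − 9 = 5 completes the 14 across.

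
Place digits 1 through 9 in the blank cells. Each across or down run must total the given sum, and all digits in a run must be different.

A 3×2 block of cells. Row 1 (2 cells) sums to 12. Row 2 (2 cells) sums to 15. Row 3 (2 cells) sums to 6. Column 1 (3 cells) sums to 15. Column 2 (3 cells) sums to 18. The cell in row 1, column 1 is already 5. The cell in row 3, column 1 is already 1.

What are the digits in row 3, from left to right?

(1,2) = 12 − 5 = 7 completes the 12 across.
(2,1) = 15 − 6 = 9 completes the 15 down.
(2,2) = 15 − 9 = 6 completes the 15 across.
(3,2) = 6 − 1 = 5 completes the 6 across.

1, 5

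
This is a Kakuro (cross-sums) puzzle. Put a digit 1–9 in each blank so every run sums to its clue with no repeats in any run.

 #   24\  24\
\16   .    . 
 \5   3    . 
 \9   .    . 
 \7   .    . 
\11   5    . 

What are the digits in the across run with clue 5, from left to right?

3 2

16 in 2 cells must be {7,9}.
R2C2 = 5 − 3 = 2 completes the 5 across.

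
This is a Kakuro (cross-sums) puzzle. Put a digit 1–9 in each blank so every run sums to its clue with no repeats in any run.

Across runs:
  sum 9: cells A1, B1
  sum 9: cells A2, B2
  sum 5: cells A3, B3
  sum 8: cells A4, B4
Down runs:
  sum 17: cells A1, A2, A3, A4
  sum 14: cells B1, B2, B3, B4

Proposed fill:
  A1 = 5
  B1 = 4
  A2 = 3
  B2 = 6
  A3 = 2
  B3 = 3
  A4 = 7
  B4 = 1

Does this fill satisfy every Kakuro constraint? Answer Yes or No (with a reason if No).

Yes

Across: 5+4=9; 3+6=9; 2+3=5; 7+1=8. Down: 5+3+2+7=17; 4+6+3+1=14. No digit repeats within any run.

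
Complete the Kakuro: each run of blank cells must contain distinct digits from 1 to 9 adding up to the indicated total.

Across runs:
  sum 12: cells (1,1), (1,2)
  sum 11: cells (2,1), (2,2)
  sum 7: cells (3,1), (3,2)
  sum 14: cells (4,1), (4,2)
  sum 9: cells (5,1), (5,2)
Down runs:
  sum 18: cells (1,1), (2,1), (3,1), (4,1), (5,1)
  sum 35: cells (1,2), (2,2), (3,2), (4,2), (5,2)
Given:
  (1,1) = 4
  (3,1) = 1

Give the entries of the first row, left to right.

35 in 5 cells must be {5,6,7,8,9}.
(1,2) = 12 − 4 = 8 completes the 12 across.

4, 8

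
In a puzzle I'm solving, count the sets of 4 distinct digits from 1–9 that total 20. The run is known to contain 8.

4 distinct digits from 1–9 sum between 10 and 30.
Keeping only sets containing 8.
Enumerating: {1,2,8,9}, {1,4,7,8}, {1,5,6,8}, {2,3,7,8}, {2,4,6,8}, {3,4,5,8}.

6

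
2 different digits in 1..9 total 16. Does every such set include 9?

Yes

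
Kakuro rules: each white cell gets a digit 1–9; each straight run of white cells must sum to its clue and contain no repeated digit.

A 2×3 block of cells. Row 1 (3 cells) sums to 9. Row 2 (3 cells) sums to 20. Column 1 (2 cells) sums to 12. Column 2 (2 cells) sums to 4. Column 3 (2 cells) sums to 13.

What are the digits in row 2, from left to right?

9 3 8

4 in 2 cells must be {1,3}.
The 20 across and the 4 down share only 3, so (2,2) = 3.
(1,2) = 4 − 3 = 1 completes the 4 down.
Nothing is forced directly, so branch on (1,1), whose candidates are 3 or 5. If (1,1) = 5: then (1,3) would have to be in {3} for the 9 across but in {4,5,6,7,8,9} for the 13 down — contradiction. So (1,1) = 3.
(1,3) = 9 − 4 = 5 completes the 9 across.
(2,1) = 12 − 3 = 9 completes the 12 down.
(2,3) = 20 − 12 = 8 completes the 20 across.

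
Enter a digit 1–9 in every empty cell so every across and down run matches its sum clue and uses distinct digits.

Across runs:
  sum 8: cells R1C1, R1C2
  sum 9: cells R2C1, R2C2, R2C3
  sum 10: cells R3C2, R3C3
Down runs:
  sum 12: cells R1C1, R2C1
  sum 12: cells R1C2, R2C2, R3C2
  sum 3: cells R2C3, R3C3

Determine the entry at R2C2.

3

3 in 2 cells must be {1,2}.
Nothing is forced directly, so branch on R2C3, whose candidates are 1 or 2. If R2C3 = 2: that forces R3C3 = 1, R3C2 = 9, R2C2 = 1, R1C2 = 2, after which R2C1 would have to be in {6} for the 9 across but in {3,4,5,7,8,9} for the 12 down — contradiction. So R2C3 = 1.
R3C3 = 3 − 1 = 2 completes the 3 down.
R3C2 = 10 − 2 = 8 completes the 10 across.
R2C2 = 3: the only remaining digit allowed by both the 9 across and the 12 down.
R1C2 = 12 − 11 = 1 completes the 12 down.
R2C1 = 9 − 4 = 5 completes the 9 across.
R1C1 = 8 − 1 = 7 completes the 8 across.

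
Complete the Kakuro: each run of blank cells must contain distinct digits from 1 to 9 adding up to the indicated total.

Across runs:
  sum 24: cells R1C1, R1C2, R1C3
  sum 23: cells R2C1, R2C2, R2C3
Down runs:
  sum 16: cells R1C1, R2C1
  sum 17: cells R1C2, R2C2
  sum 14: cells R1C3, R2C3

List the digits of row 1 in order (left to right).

7 9 8

24 in 3 cells must be {7,8,9}; 23 in 3 cells must be {6,8,9}; 16 in 2 cells must be {7,9}.
The 23 across and the 16 down share only 9, so R2C1 = 9.
Given what's placed, R2C2 must be 8 to fit the 23 across and 17 down.
R2C3 = 23 − 17 = 6 completes the 23 across.
R1C1 = 16 − 9 = 7 completes the 16 down.
R1C2 = 17 − 8 = 9 completes the 17 down.
R1C3 = 24 − 16 = 8 completes the 24 across.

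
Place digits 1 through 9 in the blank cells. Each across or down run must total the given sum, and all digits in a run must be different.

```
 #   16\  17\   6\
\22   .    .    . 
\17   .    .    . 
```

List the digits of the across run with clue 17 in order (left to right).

7 9 1

16 in 2 cells must be {7,9}; 17 in 2 cells must be {8,9}.
The 22 across and the 6 down share only 5, so R1C3 = 5.
R2C3 = 6 − 5 = 1 completes the 6 down.
Given what's placed, R1C1 must be 9 to fit the 22 across and 16 down.
R1C2 = 22 − 14 = 8 completes the 22 across.
R2C1 = 16 − 9 = 7 completes the 16 down.
R2C2 = 17 − 8 = 9 completes the 17 across.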